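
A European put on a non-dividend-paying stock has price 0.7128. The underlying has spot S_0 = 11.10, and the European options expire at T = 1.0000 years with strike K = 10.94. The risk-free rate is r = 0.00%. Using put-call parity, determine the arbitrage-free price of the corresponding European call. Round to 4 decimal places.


Answer: Call price = 0.8728

Derivation:
Put-call parity: C - P = S_0 * exp(-qT) - K * exp(-rT).
S_0 * exp(-qT) = 11.1000 * 1.00000000 = 11.10000000
K * exp(-rT) = 10.9400 * 1.00000000 = 10.94000000
C = P + S*exp(-qT) - K*exp(-rT)
C = 0.7128 + 11.10000000 - 10.94000000 = 0.8728


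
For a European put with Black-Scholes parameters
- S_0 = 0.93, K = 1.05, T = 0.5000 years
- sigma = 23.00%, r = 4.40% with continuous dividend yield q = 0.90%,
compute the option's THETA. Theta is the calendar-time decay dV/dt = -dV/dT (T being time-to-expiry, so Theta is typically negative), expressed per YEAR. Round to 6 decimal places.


d1 = -0.5572976444; d2 = -0.7199322041
phi(d1) = 0.3415610433; exp(-qT) = 0.9955101098; exp(-rT) = 0.9782402351
Theta = -S*exp(-qT)*phi(d1)*sigma/(2*sqrt(T)) + r*K*exp(-rT)*N(-d2) - q*S*exp(-qT)*N(-d1)
N(-d1) = 0.7113379576; N(-d2) = 0.7642166307; sqrt(T) = 0.7071067812
Term 1 = -0.9300 * 0.9955101098 * 0.3415610433 * 0.2300 / (2 * 0.7071067812) = -0.0514292029
Term 2 = 0.0440 * 1.0500 * 0.9782402351 * 0.7642166307 = 0.0345385405
Term 3 = -0.0090 * 0.9300 * 0.9955101098 * 0.7113379576 = -0.0059271664
Theta = -0.0514292029 + (0.0345385405) + (-0.0059271664) = -0.022818

Answer: Theta = -0.022818


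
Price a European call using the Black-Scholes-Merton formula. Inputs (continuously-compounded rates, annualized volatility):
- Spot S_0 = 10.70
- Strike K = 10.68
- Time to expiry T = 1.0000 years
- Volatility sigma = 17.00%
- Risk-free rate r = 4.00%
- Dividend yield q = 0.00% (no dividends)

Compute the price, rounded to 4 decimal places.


Answer: Price = 0.9507

Derivation:
d1 = (ln(S/K) + (r - q + 0.5*sigma^2) * T) / (sigma * sqrt(T)) = 0.33129946
d2 = d1 - sigma * sqrt(T) = 0.16129946
exp(-rT) = 0.96078944; exp(-qT) = 1.00000000
C = S_0 * exp(-qT) * N(d1) - K * exp(-rT) * N(d2)
N(d1) = 0.62979085; N(d2) = 0.56407123
C = 10.7000 * 1.00000000 * 0.62979085 - 10.6800 * 0.96078944 * 0.56407123 = 0.9507


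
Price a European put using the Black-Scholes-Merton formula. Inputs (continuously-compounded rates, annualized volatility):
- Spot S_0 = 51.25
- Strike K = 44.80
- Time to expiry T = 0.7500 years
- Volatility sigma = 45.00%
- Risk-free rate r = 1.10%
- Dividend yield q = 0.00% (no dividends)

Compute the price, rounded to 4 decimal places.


d1 = (ln(S/K) + (r - q + 0.5*sigma^2) * T) / (sigma * sqrt(T)) = 0.56117158
d2 = d1 - sigma * sqrt(T) = 0.17146015
exp(-rT) = 0.99178394; exp(-qT) = 1.00000000
P = K * exp(-rT) * N(-d2) - S_0 * exp(-qT) * N(-d1)
N(-d1) = 0.28734029; N(-d2) = 0.43193098
P = 44.8000 * 0.99178394 * 0.43193098 - 51.2500 * 1.00000000 * 0.28734029 = 4.4653

Answer: Price = 4.4653


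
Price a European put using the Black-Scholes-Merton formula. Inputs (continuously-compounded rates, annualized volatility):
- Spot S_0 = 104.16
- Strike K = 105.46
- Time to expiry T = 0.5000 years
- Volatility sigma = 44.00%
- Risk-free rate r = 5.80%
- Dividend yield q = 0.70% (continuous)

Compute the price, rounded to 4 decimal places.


d1 = (ln(S/K) + (r - q + 0.5*sigma^2) * T) / (sigma * sqrt(T)) = 0.19765706
d2 = d1 - sigma * sqrt(T) = -0.11346993
exp(-rT) = 0.97141646; exp(-qT) = 0.99650612
P = K * exp(-rT) * N(-d2) - S_0 * exp(-qT) * N(-d1)
N(-d1) = 0.42165669; N(-d2) = 0.54517100
P = 105.4600 * 0.97141646 * 0.54517100 - 104.1600 * 0.99650612 * 0.42165669 = 12.0840

Answer: Price = 12.0840


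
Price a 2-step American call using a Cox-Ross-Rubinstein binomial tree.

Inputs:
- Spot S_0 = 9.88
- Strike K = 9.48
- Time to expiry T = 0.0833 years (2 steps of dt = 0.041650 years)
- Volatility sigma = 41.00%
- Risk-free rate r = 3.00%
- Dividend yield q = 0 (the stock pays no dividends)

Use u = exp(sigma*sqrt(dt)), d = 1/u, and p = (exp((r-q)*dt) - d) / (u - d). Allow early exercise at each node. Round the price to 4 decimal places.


Answer: Price = V(0,0) = 0.7188

Derivation:
dt = T/N = 0.041650
u = exp(sigma*sqrt(dt)) = 1.087275; d = 1/u = 0.919731
p = (exp((r-q)*dt) - d) / (u - d) = 0.486556
Discount per step: exp(-r*dt) = 0.998751
Stock lattice S(k, i) with i counting down-moves:
  k=0: S(0,0) = 9.8800
  k=1: S(1,0) = 10.7423; S(1,1) = 9.0869
  k=2: S(2,0) = 11.6798; S(2,1) = 9.8800; S(2,2) = 8.3575
Terminal payoffs V(N, i) = max(S_T - K, 0):
  V(2,0) = 2.199800; V(2,1) = 0.400000; V(2,2) = 0.000000
Backward induction: V(k, i) = exp(-r*dt) * [p * V(k+1, i) + (1-p) * V(k+1, i+1)]; then take max(V_cont, immediate exercise) for American.
  V(1,0) = exp(-r*dt) * [p*2.199800 + (1-p)*0.400000] = 1.274110; exercise = 1.262273; V(1,0) = max -> 1.274110
  V(1,1) = exp(-r*dt) * [p*0.400000 + (1-p)*0.000000] = 0.194379; exercise = 0.000000; V(1,1) = max -> 0.194379
  V(0,0) = exp(-r*dt) * [p*1.274110 + (1-p)*0.194379] = 0.718830; exercise = 0.400000; V(0,0) = max -> 0.718830


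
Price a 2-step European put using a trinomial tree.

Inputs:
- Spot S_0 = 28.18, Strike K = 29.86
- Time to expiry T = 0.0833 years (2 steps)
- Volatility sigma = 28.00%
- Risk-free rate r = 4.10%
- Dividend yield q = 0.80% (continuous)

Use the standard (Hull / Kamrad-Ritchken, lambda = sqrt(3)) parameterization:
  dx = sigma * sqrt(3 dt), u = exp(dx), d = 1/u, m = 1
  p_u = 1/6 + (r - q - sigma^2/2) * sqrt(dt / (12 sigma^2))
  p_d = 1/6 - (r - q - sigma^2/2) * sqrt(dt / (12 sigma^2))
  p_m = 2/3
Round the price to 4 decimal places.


Answer: Price = V(0,0) = 1.9944

Derivation:
dt = T/N = 0.041650; dx = sigma*sqrt(3*dt) = 0.098975
u = exp(dx) = 1.104039; d = 1/u = 0.905765
p_u = 0.165362, p_m = 0.666667, p_d = 0.167971
Discount per step: exp(-r*dt) = 0.998294
Stock lattice S(k, j) with j the centered position index:
  k=0: S(0,+0) = 28.1800
  k=1: S(1,-1) = 25.5245; S(1,+0) = 28.1800; S(1,+1) = 31.1118
  k=2: S(2,-2) = 23.1192; S(2,-1) = 25.5245; S(2,+0) = 28.1800; S(2,+1) = 31.1118; S(2,+2) = 34.3487
Terminal payoffs V(N, j) = max(K - S_T, 0):
  V(2,-2) = 6.740828; V(2,-1) = 4.335536; V(2,+0) = 1.680000; V(2,+1) = 0.000000; V(2,+2) = 0.000000
Backward induction: V(k, j) = exp(-r*dt) * [p_u * V(k+1, j+1) + p_m * V(k+1, j) + p_d * V(k+1, j-1)]
  V(1,-1) = exp(-r*dt) * [p_u*1.680000 + p_m*4.335536 + p_d*6.740828] = 4.293093
  V(1,+0) = exp(-r*dt) * [p_u*0.000000 + p_m*1.680000 + p_d*4.335536] = 1.845092
  V(1,+1) = exp(-r*dt) * [p_u*0.000000 + p_m*0.000000 + p_d*1.680000] = 0.281710
  V(0,+0) = exp(-r*dt) * [p_u*0.281710 + p_m*1.845092 + p_d*4.293093] = 1.994353


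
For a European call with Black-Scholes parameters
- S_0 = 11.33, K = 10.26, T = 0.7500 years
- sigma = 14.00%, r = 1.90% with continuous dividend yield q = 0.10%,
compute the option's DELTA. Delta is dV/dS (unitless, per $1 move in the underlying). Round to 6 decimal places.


Answer: Delta = 0.838325

Derivation:
d1 = 0.9901659002; d2 = 0.8689223437
phi(d1) = 0.2443502119; exp(-qT) = 0.9992502812; exp(-rT) = 0.9858510507
N(d1) = 0.8389534816
Delta = exp(-qT) * N(d1) = 0.9992502812 * 0.8389534816 = 0.838325


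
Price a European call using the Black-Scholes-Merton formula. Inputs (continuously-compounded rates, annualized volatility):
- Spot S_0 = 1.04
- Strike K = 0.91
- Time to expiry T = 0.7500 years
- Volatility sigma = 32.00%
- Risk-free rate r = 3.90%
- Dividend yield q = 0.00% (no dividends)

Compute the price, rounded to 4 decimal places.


Answer: Price = 0.2017

Derivation:
d1 = (ln(S/K) + (r - q + 0.5*sigma^2) * T) / (sigma * sqrt(T)) = 0.72595082
d2 = d1 - sigma * sqrt(T) = 0.44882269
exp(-rT) = 0.97117364; exp(-qT) = 1.00000000
C = S_0 * exp(-qT) * N(d1) - K * exp(-rT) * N(d2)
N(d1) = 0.76606554; N(d2) = 0.67322022
C = 1.0400 * 1.00000000 * 0.76606554 - 0.9100 * 0.97117364 * 0.67322022 = 0.2017


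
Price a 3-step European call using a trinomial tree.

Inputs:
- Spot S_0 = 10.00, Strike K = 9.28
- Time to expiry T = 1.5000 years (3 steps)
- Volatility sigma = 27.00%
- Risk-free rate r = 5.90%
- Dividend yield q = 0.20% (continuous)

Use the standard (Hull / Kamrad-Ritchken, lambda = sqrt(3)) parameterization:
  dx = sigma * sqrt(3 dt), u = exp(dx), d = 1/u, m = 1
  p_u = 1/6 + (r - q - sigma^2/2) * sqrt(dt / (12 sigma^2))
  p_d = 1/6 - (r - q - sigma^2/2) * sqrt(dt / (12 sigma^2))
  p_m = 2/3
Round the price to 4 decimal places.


dt = T/N = 0.500000; dx = sigma*sqrt(3*dt) = 0.330681
u = exp(dx) = 1.391916; d = 1/u = 0.718434
p_u = 0.182203, p_m = 0.666667, p_d = 0.151131
Discount per step: exp(-r*dt) = 0.970931
Stock lattice S(k, j) with j the centered position index:
  k=0: S(0,+0) = 10.0000
  k=1: S(1,-1) = 7.1843; S(1,+0) = 10.0000; S(1,+1) = 13.9192
  k=2: S(2,-2) = 5.1615; S(2,-1) = 7.1843; S(2,+0) = 10.0000; S(2,+1) = 13.9192; S(2,+2) = 19.3743
  k=3: S(3,-3) = 3.7082; S(3,-2) = 5.1615; S(3,-1) = 7.1843; S(3,+0) = 10.0000; S(3,+1) = 13.9192; S(3,+2) = 19.3743; S(3,+3) = 26.9674
Terminal payoffs V(N, j) = max(S_T - K, 0):
  V(3,-3) = 0.000000; V(3,-2) = 0.000000; V(3,-1) = 0.000000; V(3,+0) = 0.720000; V(3,+1) = 4.639159; V(3,+2) = 10.094298; V(3,+3) = 17.687392
Backward induction: V(k, j) = exp(-r*dt) * [p_u * V(k+1, j+1) + p_m * V(k+1, j) + p_d * V(k+1, j-1)]
  V(2,-2) = exp(-r*dt) * [p_u*0.000000 + p_m*0.000000 + p_d*0.000000] = 0.000000
  V(2,-1) = exp(-r*dt) * [p_u*0.720000 + p_m*0.000000 + p_d*0.000000] = 0.127373
  V(2,+0) = exp(-r*dt) * [p_u*4.639159 + p_m*0.720000 + p_d*0.000000] = 1.286743
  V(2,+1) = exp(-r*dt) * [p_u*10.094298 + p_m*4.639159 + p_d*0.720000] = 4.894264
  V(2,+2) = exp(-r*dt) * [p_u*17.687392 + p_m*10.094298 + p_d*4.639159] = 10.343659
  V(1,-1) = exp(-r*dt) * [p_u*1.286743 + p_m*0.127373 + p_d*0.000000] = 0.310080
  V(1,+0) = exp(-r*dt) * [p_u*4.894264 + p_m*1.286743 + p_d*0.127373] = 1.717409
  V(1,+1) = exp(-r*dt) * [p_u*10.343659 + p_m*4.894264 + p_d*1.286743] = 5.186666
  V(0,+0) = exp(-r*dt) * [p_u*5.186666 + p_m*1.717409 + p_d*0.310080] = 2.074711

Answer: Price = V(0,0) = 2.0747


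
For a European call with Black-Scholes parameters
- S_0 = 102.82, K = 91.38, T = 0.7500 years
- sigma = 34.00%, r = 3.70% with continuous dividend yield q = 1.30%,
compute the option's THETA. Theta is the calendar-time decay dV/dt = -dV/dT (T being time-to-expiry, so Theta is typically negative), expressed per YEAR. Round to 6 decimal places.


Answer: Theta = -7.710015

Derivation:
d1 = 0.6089457643; d2 = 0.3144971271
phi(d1) = 0.3314275633; exp(-qT) = 0.9902973771; exp(-rT) = 0.9726314943
Theta = -S*exp(-qT)*phi(d1)*sigma/(2*sqrt(T)) - r*K*exp(-rT)*N(d2) + q*S*exp(-qT)*N(d1)
N(d1) = 0.7287198057; N(d2) = 0.6234282509; sqrt(T) = 0.8660254038
Term 1 = -102.8200 * 0.9902973771 * 0.3314275633 * 0.3400 / (2 * 0.8660254038) = -6.6244548103
Term 2 = -0.0370 * 91.3800 * 0.9726314943 * 0.6234282509 = -2.0501596632
Term 3 = 0.0130 * 102.8200 * 0.9902973771 * 0.7287198057 = 0.9645997697
Theta = -6.6244548103 + (-2.0501596632) + (0.9645997697) = -7.710015


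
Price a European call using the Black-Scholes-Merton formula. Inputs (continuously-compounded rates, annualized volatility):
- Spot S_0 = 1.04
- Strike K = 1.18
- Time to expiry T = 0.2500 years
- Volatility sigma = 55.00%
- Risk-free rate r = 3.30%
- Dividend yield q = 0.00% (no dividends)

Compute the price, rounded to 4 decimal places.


d1 = (ln(S/K) + (r - q + 0.5*sigma^2) * T) / (sigma * sqrt(T)) = -0.29174991
d2 = d1 - sigma * sqrt(T) = -0.56674991
exp(-rT) = 0.99178394; exp(-qT) = 1.00000000
C = S_0 * exp(-qT) * N(d1) - K * exp(-rT) * N(d2)
N(d1) = 0.38523892; N(d2) = 0.28544205
C = 1.0400 * 1.00000000 * 0.38523892 - 1.1800 * 0.99178394 * 0.28544205 = 0.0666

Answer: Price = 0.0666


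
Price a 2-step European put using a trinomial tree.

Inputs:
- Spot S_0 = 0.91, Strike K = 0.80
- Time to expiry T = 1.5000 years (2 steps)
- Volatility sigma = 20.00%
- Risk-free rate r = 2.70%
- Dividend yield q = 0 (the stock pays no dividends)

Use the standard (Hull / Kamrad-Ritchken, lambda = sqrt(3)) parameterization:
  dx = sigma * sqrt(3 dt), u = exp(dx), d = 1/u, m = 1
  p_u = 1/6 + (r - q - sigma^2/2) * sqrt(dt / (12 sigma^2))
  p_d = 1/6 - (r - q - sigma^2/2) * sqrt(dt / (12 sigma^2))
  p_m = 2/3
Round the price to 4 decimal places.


dt = T/N = 0.750000; dx = sigma*sqrt(3*dt) = 0.300000
u = exp(dx) = 1.349859; d = 1/u = 0.740818
p_u = 0.175417, p_m = 0.666667, p_d = 0.157917
Discount per step: exp(-r*dt) = 0.979954
Stock lattice S(k, j) with j the centered position index:
  k=0: S(0,+0) = 0.9100
  k=1: S(1,-1) = 0.6741; S(1,+0) = 0.9100; S(1,+1) = 1.2284
  k=2: S(2,-2) = 0.4994; S(2,-1) = 0.6741; S(2,+0) = 0.9100; S(2,+1) = 1.2284; S(2,+2) = 1.6581
Terminal payoffs V(N, j) = max(K - S_T, 0):
  V(2,-2) = 0.300581; V(2,-1) = 0.125855; V(2,+0) = 0.000000; V(2,+1) = 0.000000; V(2,+2) = 0.000000
Backward induction: V(k, j) = exp(-r*dt) * [p_u * V(k+1, j+1) + p_m * V(k+1, j) + p_d * V(k+1, j-1)]
  V(1,-1) = exp(-r*dt) * [p_u*0.000000 + p_m*0.125855 + p_d*0.300581] = 0.128737
  V(1,+0) = exp(-r*dt) * [p_u*0.000000 + p_m*0.000000 + p_d*0.125855] = 0.019476
  V(1,+1) = exp(-r*dt) * [p_u*0.000000 + p_m*0.000000 + p_d*0.000000] = 0.000000
  V(0,+0) = exp(-r*dt) * [p_u*0.000000 + p_m*0.019476 + p_d*0.128737] = 0.032646

Answer: Price = V(0,0) = 0.0326


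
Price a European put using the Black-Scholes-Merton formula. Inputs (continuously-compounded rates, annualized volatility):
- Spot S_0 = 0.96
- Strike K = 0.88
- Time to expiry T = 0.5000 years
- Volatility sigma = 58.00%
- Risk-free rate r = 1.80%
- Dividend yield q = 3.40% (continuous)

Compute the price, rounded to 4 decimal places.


Answer: Price = 0.1144

Derivation:
d1 = (ln(S/K) + (r - q + 0.5*sigma^2) * T) / (sigma * sqrt(T)) = 0.39771435
d2 = d1 - sigma * sqrt(T) = -0.01240759
exp(-rT) = 0.99104038; exp(-qT) = 0.98314368
P = K * exp(-rT) * N(-d2) - S_0 * exp(-qT) * N(-d1)
N(-d1) = 0.34542038; N(-d2) = 0.50494978
P = 0.8800 * 0.99104038 * 0.50494978 - 0.9600 * 0.98314368 * 0.34542038 = 0.1144


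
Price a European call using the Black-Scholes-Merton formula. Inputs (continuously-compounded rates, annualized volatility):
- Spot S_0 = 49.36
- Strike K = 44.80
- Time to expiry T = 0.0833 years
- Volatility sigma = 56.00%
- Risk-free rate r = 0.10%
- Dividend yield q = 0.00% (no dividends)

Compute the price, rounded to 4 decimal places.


d1 = (ln(S/K) + (r - q + 0.5*sigma^2) * T) / (sigma * sqrt(T)) = 0.68106095
d2 = d1 - sigma * sqrt(T) = 0.51943521
exp(-rT) = 0.99991670; exp(-qT) = 1.00000000
C = S_0 * exp(-qT) * N(d1) - K * exp(-rT) * N(d2)
N(d1) = 0.75208354; N(d2) = 0.69827136
C = 49.3600 * 1.00000000 * 0.75208354 - 44.8000 * 0.99991670 * 0.69827136 = 5.8429

Answer: Price = 5.8429


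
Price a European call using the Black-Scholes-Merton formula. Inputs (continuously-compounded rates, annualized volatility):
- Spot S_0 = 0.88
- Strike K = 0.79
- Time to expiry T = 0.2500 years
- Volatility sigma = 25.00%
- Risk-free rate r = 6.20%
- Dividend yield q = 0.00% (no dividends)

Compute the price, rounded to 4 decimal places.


Answer: Price = 0.1110

Derivation:
d1 = (ln(S/K) + (r - q + 0.5*sigma^2) * T) / (sigma * sqrt(T)) = 1.04961170
d2 = d1 - sigma * sqrt(T) = 0.92461170
exp(-rT) = 0.98461951; exp(-qT) = 1.00000000
C = S_0 * exp(-qT) * N(d1) - K * exp(-rT) * N(d2)
N(d1) = 0.85305166; N(d2) = 0.82241604
C = 0.8800 * 1.00000000 * 0.85305166 - 0.7900 * 0.98461951 * 0.82241604 = 0.1110


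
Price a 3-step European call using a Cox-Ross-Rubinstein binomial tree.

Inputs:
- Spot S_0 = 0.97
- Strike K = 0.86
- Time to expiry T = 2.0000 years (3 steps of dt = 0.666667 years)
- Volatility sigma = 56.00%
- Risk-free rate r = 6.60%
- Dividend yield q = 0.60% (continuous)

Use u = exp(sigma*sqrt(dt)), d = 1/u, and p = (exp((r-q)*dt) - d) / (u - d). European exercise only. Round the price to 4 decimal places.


dt = T/N = 0.666667
u = exp(sigma*sqrt(dt)) = 1.579705; d = 1/u = 0.633030
p = (exp((r-q)*dt) - d) / (u - d) = 0.430751
Discount per step: exp(-r*dt) = 0.956954
Stock lattice S(k, i) with i counting down-moves:
  k=0: S(0,0) = 0.9700
  k=1: S(1,0) = 1.5323; S(1,1) = 0.6140
  k=2: S(2,0) = 2.4206; S(2,1) = 0.9700; S(2,2) = 0.3887
  k=3: S(3,0) = 3.8238; S(3,1) = 1.5323; S(3,2) = 0.6140; S(3,3) = 0.2461
Terminal payoffs V(N, i) = max(S_T - K, 0):
  V(3,0) = 2.963840; V(3,1) = 0.672314; V(3,2) = 0.000000; V(3,3) = 0.000000
Backward induction: V(k, i) = exp(-r*dt) * [p * V(k+1, i) + (1-p) * V(k+1, i+1)].
  V(2,0) = exp(-r*dt) * [p*2.963840 + (1-p)*0.672314] = 1.587960
  V(2,1) = exp(-r*dt) * [p*0.672314 + (1-p)*0.000000] = 0.277134
  V(2,2) = exp(-r*dt) * [p*0.000000 + (1-p)*0.000000] = 0.000000
  V(1,0) = exp(-r*dt) * [p*1.587960 + (1-p)*0.277134] = 0.805538
  V(1,1) = exp(-r*dt) * [p*0.277134 + (1-p)*0.000000] = 0.114237
  V(0,0) = exp(-r*dt) * [p*0.805538 + (1-p)*0.114237] = 0.394280

Answer: Price = V(0,0) = 0.3943


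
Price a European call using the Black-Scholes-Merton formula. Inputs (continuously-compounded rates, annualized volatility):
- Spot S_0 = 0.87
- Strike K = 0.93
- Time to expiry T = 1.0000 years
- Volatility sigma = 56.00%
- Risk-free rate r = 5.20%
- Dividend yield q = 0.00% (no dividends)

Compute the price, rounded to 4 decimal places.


d1 = (ln(S/K) + (r - q + 0.5*sigma^2) * T) / (sigma * sqrt(T)) = 0.25376540
d2 = d1 - sigma * sqrt(T) = -0.30623460
exp(-rT) = 0.94932887; exp(-qT) = 1.00000000
C = S_0 * exp(-qT) * N(d1) - K * exp(-rT) * N(d2)
N(d1) = 0.60016160; N(d2) = 0.37971302
C = 0.8700 * 1.00000000 * 0.60016160 - 0.9300 * 0.94932887 * 0.37971302 = 0.1869

Answer: Price = 0.1869


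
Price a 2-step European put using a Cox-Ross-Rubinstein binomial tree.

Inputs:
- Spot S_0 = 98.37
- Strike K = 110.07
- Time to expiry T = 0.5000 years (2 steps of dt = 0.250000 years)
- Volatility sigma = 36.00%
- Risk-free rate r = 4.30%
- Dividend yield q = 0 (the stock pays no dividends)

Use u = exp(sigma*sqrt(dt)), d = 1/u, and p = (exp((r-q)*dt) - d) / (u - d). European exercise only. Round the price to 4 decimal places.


Answer: Price = V(0,0) = 16.4782

Derivation:
dt = T/N = 0.250000
u = exp(sigma*sqrt(dt)) = 1.197217; d = 1/u = 0.835270
p = (exp((r-q)*dt) - d) / (u - d) = 0.484982
Discount per step: exp(-r*dt) = 0.989308
Stock lattice S(k, i) with i counting down-moves:
  k=0: S(0,0) = 98.3700
  k=1: S(1,0) = 117.7703; S(1,1) = 82.1655
  k=2: S(2,0) = 140.9966; S(2,1) = 98.3700; S(2,2) = 68.6304
Terminal payoffs V(N, i) = max(K - S_T, 0):
  V(2,0) = 0.000000; V(2,1) = 11.700000; V(2,2) = 41.439580
Backward induction: V(k, i) = exp(-r*dt) * [p * V(k+1, i) + (1-p) * V(k+1, i+1)].
  V(1,0) = exp(-r*dt) * [p*0.000000 + (1-p)*11.700000] = 5.961284
  V(1,1) = exp(-r*dt) * [p*11.700000 + (1-p)*41.439580] = 26.727554
  V(0,0) = exp(-r*dt) * [p*5.961284 + (1-p)*26.727554] = 16.478195


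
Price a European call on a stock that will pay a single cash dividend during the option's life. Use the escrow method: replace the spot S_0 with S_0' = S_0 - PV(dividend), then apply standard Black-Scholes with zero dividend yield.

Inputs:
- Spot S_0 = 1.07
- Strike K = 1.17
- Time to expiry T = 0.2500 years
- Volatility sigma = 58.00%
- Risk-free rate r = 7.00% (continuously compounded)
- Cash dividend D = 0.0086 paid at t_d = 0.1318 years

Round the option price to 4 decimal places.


Answer: Price = 0.0881

Derivation:
PV(D) = D * exp(-r * t_d) = 0.0086 * 0.99081643 = 0.00852102
S_0' = S_0 - PV(D) = 1.0700 - 0.00852102 = 1.06147898
d1 = (ln(S_0'/K) + (r + sigma^2/2)*T) / (sigma*sqrt(T)) = -0.13031224
d2 = d1 - sigma*sqrt(T) = -0.42031224
exp(-rT) = 0.98265224
N(d1) = 0.44815970; N(d2) = 0.33712868
C = S_0' * N(d1) - K * exp(-rT) * N(d2) = 1.06147898 * 0.44815970 - 1.1700 * 0.98265224 * 0.33712868 = 0.0881


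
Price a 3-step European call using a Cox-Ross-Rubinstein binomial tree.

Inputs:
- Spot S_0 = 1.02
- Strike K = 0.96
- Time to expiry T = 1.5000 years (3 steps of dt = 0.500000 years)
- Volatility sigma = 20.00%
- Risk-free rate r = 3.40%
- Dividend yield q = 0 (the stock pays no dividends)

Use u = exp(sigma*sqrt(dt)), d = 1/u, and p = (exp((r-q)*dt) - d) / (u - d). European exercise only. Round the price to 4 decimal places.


dt = T/N = 0.500000
u = exp(sigma*sqrt(dt)) = 1.151910; d = 1/u = 0.868123
p = (exp((r-q)*dt) - d) / (u - d) = 0.525120
Discount per step: exp(-r*dt) = 0.983144
Stock lattice S(k, i) with i counting down-moves:
  k=0: S(0,0) = 1.0200
  k=1: S(1,0) = 1.1749; S(1,1) = 0.8855
  k=2: S(2,0) = 1.3534; S(2,1) = 1.0200; S(2,2) = 0.7687
  k=3: S(3,0) = 1.5590; S(3,1) = 1.1749; S(3,2) = 0.8855; S(3,3) = 0.6673
Terminal payoffs V(N, i) = max(S_T - K, 0):
  V(3,0) = 0.599034; V(3,1) = 0.214948; V(3,2) = 0.000000; V(3,3) = 0.000000
Backward induction: V(k, i) = exp(-r*dt) * [p * V(k+1, i) + (1-p) * V(k+1, i+1)].
  V(2,0) = exp(-r*dt) * [p*0.599034 + (1-p)*0.214948] = 0.409616
  V(2,1) = exp(-r*dt) * [p*0.214948 + (1-p)*0.000000] = 0.110971
  V(2,2) = exp(-r*dt) * [p*0.000000 + (1-p)*0.000000] = 0.000000
  V(1,0) = exp(-r*dt) * [p*0.409616 + (1-p)*0.110971] = 0.263282
  V(1,1) = exp(-r*dt) * [p*0.110971 + (1-p)*0.000000] = 0.057291
  V(0,0) = exp(-r*dt) * [p*0.263282 + (1-p)*0.057291] = 0.162671

Answer: Price = V(0,0) = 0.1627


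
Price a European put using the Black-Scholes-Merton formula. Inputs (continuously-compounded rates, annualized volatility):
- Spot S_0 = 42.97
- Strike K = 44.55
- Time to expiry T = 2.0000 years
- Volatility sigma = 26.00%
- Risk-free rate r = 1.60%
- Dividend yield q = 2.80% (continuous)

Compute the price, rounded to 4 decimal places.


d1 = (ln(S/K) + (r - q + 0.5*sigma^2) * T) / (sigma * sqrt(T)) = 0.02037023
d2 = d1 - sigma * sqrt(T) = -0.34732529
exp(-rT) = 0.96850658; exp(-qT) = 0.94553914
P = K * exp(-rT) * N(-d2) - S_0 * exp(-qT) * N(-d1)
N(-d1) = 0.49187401; N(-d2) = 0.63582652
P = 44.5500 * 0.96850658 * 0.63582652 - 42.9700 * 0.94553914 * 0.49187401 = 7.4492

Answer: Price = 7.4492


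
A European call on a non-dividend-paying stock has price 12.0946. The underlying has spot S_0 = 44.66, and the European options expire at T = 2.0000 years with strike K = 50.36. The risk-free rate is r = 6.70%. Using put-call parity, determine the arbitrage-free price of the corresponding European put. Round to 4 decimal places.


Put-call parity: C - P = S_0 * exp(-qT) - K * exp(-rT).
S_0 * exp(-qT) = 44.6600 * 1.00000000 = 44.66000000
K * exp(-rT) = 50.3600 * 0.87459006 = 44.04435565
P = C - S*exp(-qT) + K*exp(-rT)
P = 12.0946 - 44.66000000 + 44.04435565 = 11.4790

Answer: Put price = 11.4790


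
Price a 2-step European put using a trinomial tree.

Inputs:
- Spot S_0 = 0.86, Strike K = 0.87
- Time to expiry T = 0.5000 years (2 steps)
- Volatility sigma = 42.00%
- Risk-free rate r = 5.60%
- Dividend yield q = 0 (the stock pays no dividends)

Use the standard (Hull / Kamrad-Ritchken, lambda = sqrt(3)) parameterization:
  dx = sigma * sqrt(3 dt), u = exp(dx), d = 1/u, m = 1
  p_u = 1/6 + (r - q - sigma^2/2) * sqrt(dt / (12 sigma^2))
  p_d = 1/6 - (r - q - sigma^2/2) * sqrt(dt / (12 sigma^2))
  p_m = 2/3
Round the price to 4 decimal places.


dt = T/N = 0.250000; dx = sigma*sqrt(3*dt) = 0.363731
u = exp(dx) = 1.438687; d = 1/u = 0.695078
p_u = 0.155601, p_m = 0.666667, p_d = 0.177733
Discount per step: exp(-r*dt) = 0.986098
Stock lattice S(k, j) with j the centered position index:
  k=0: S(0,+0) = 0.8600
  k=1: S(1,-1) = 0.5978; S(1,+0) = 0.8600; S(1,+1) = 1.2373
  k=2: S(2,-2) = 0.4155; S(2,-1) = 0.5978; S(2,+0) = 0.8600; S(2,+1) = 1.2373; S(2,+2) = 1.7800
Terminal payoffs V(N, j) = max(K - S_T, 0):
  V(2,-2) = 0.454505; V(2,-1) = 0.272233; V(2,+0) = 0.010000; V(2,+1) = 0.000000; V(2,+2) = 0.000000
Backward induction: V(k, j) = exp(-r*dt) * [p_u * V(k+1, j+1) + p_m * V(k+1, j) + p_d * V(k+1, j-1)]
  V(1,-1) = exp(-r*dt) * [p_u*0.010000 + p_m*0.272233 + p_d*0.454505] = 0.260157
  V(1,+0) = exp(-r*dt) * [p_u*0.000000 + p_m*0.010000 + p_d*0.272233] = 0.054286
  V(1,+1) = exp(-r*dt) * [p_u*0.000000 + p_m*0.000000 + p_d*0.010000] = 0.001753
  V(0,+0) = exp(-r*dt) * [p_u*0.001753 + p_m*0.054286 + p_d*0.260157] = 0.081552

Answer: Price = V(0,0) = 0.0816


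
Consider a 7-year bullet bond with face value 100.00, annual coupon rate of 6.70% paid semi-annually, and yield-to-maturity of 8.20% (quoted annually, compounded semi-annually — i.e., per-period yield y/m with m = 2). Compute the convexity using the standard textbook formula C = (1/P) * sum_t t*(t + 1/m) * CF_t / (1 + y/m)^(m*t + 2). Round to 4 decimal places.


Answer: Convexity = 36.1024

Derivation:
Coupon per period c = face * coupon_rate / m = 3.350000
Periods per year m = 2; per-period yield y/m = 0.041000
Number of cashflows N = 14
Cashflows (t years, CF_t, discount factor 1/(1+y/m)^(m*t), PV):
  t = 0.5000: CF_t = 3.350000, DF = 0.960615, PV = 3.218060
  t = 1.0000: CF_t = 3.350000, DF = 0.922781, PV = 3.091316
  t = 1.5000: CF_t = 3.350000, DF = 0.886437, PV = 2.969564
  t = 2.0000: CF_t = 3.350000, DF = 0.851524, PV = 2.852607
  t = 2.5000: CF_t = 3.350000, DF = 0.817987, PV = 2.740256
  t = 3.0000: CF_t = 3.350000, DF = 0.785770, PV = 2.632331
  t = 3.5000: CF_t = 3.350000, DF = 0.754823, PV = 2.528656
  t = 4.0000: CF_t = 3.350000, DF = 0.725094, PV = 2.429064
  t = 4.5000: CF_t = 3.350000, DF = 0.696536, PV = 2.333395
  t = 5.0000: CF_t = 3.350000, DF = 0.669103, PV = 2.241494
  t = 5.5000: CF_t = 3.350000, DF = 0.642750, PV = 2.153212
  t = 6.0000: CF_t = 3.350000, DF = 0.617435, PV = 2.068407
  t = 6.5000: CF_t = 3.350000, DF = 0.593117, PV = 1.986943
  t = 7.0000: CF_t = 103.350000, DF = 0.569757, PV = 58.884402
Price P = sum_t PV_t = 92.129704
Convexity numerator sum_t t*(t + 1/m) * CF_t / (1+y/m)^(m*t + 2):
  t = 0.5000: term = 1.484782
  t = 1.0000: term = 4.278910
  t = 1.5000: term = 8.220768
  t = 2.0000: term = 13.161653
  t = 2.5000: term = 18.964918
  t = 3.0000: term = 25.505173
  t = 3.5000: term = 32.667528
  t = 4.0000: term = 40.346886
  t = 4.5000: term = 48.447269
  t = 5.0000: term = 56.881200
  t = 5.5000: term = 65.569106
  t = 6.0000: term = 74.438772
  t = 6.5000: term = 83.424817
  t = 7.0000: term = 2852.713203
Convexity = (1/P) * sum = 3326.104985 / 92.129704 = 36.102417


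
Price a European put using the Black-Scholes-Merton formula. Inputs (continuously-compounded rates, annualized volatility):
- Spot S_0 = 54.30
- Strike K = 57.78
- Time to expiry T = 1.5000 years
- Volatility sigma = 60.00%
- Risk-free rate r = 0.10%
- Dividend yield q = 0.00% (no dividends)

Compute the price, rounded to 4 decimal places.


d1 = (ln(S/K) + (r - q + 0.5*sigma^2) * T) / (sigma * sqrt(T)) = 0.28493217
d2 = d1 - sigma * sqrt(T) = -0.44991475
exp(-rT) = 0.99850112; exp(-qT) = 1.00000000
P = K * exp(-rT) * N(-d2) - S_0 * exp(-qT) * N(-d1)
N(-d1) = 0.38784805; N(-d2) = 0.67361404
P = 57.7800 * 0.99850112 * 0.67361404 - 54.3000 * 1.00000000 * 0.38784805 = 17.8029

Answer: Price = 17.8029


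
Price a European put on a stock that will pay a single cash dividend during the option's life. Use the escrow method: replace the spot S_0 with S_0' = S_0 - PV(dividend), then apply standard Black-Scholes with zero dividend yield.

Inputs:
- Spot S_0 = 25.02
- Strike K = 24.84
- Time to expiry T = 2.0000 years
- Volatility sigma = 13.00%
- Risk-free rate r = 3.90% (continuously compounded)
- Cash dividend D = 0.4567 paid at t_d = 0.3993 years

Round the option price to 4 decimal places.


PV(D) = D * exp(-r * t_d) = 0.4567 * 0.98454793 = 0.44964304
S_0' = S_0 - PV(D) = 25.0200 - 0.44964304 = 24.57035696
d1 = (ln(S_0'/K) + (r + sigma^2/2)*T) / (sigma*sqrt(T)) = 0.45682067
d2 = d1 - sigma*sqrt(T) = 0.27297290
exp(-rT) = 0.92496443
N(-d1) = 0.32389997; N(-d2) = 0.39243702
P = K * exp(-rT) * N(-d2) - S_0' * N(-d1) = 24.8400 * 0.92496443 * 0.39243702 - 24.57035696 * 0.32389997 = 1.0583

Answer: Price = 1.0583


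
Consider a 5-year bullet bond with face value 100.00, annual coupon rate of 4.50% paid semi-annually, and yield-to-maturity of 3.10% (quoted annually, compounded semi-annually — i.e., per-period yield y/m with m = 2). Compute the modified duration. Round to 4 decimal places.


Coupon per period c = face * coupon_rate / m = 2.250000
Periods per year m = 2; per-period yield y/m = 0.015500
Number of cashflows N = 10
Cashflows (t years, CF_t, discount factor 1/(1+y/m)^(m*t), PV):
  t = 0.5000: CF_t = 2.250000, DF = 0.984737, PV = 2.215657
  t = 1.0000: CF_t = 2.250000, DF = 0.969706, PV = 2.181839
  t = 1.5000: CF_t = 2.250000, DF = 0.954905, PV = 2.148536
  t = 2.0000: CF_t = 2.250000, DF = 0.940330, PV = 2.115742
  t = 2.5000: CF_t = 2.250000, DF = 0.925977, PV = 2.083449
  t = 3.0000: CF_t = 2.250000, DF = 0.911844, PV = 2.051648
  t = 3.5000: CF_t = 2.250000, DF = 0.897926, PV = 2.020333
  t = 4.0000: CF_t = 2.250000, DF = 0.884220, PV = 1.989496
  t = 4.5000: CF_t = 2.250000, DF = 0.870724, PV = 1.959130
  t = 5.0000: CF_t = 102.250000, DF = 0.857434, PV = 87.672631
Price P = sum_t PV_t = 106.438463
First compute Macaulay numerator sum_t t * PV_t:
  t * PV_t at t = 0.5000: 1.107829
  t * PV_t at t = 1.0000: 2.181839
  t * PV_t at t = 1.5000: 3.222805
  t * PV_t at t = 2.0000: 4.231485
  t * PV_t at t = 2.5000: 5.208623
  t * PV_t at t = 3.0000: 6.154945
  t * PV_t at t = 3.5000: 7.071167
  t * PV_t at t = 4.0000: 7.957984
  t * PV_t at t = 4.5000: 8.816083
  t * PV_t at t = 5.0000: 438.363155
Macaulay duration D = 484.315914 / 106.438463 = 4.550196
Modified duration = D / (1 + y/m) = 4.550196 / (1 + 0.015500) = 4.480745

Answer: Modified duration = 4.4807


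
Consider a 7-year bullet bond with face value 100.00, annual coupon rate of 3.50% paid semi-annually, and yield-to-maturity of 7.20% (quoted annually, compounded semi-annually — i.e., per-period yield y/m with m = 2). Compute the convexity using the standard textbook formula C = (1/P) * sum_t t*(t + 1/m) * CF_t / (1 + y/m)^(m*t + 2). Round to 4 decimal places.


Coupon per period c = face * coupon_rate / m = 1.750000
Periods per year m = 2; per-period yield y/m = 0.036000
Number of cashflows N = 14
Cashflows (t years, CF_t, discount factor 1/(1+y/m)^(m*t), PV):
  t = 0.5000: CF_t = 1.750000, DF = 0.965251, PV = 1.689189
  t = 1.0000: CF_t = 1.750000, DF = 0.931709, PV = 1.630491
  t = 1.5000: CF_t = 1.750000, DF = 0.899333, PV = 1.573833
  t = 2.0000: CF_t = 1.750000, DF = 0.868082, PV = 1.519144
  t = 2.5000: CF_t = 1.750000, DF = 0.837917, PV = 1.466355
  t = 3.0000: CF_t = 1.750000, DF = 0.808801, PV = 1.415401
  t = 3.5000: CF_t = 1.750000, DF = 0.780696, PV = 1.366217
  t = 4.0000: CF_t = 1.750000, DF = 0.753567, PV = 1.318743
  t = 4.5000: CF_t = 1.750000, DF = 0.727381, PV = 1.272917
  t = 5.0000: CF_t = 1.750000, DF = 0.702106, PV = 1.228685
  t = 5.5000: CF_t = 1.750000, DF = 0.677708, PV = 1.185989
  t = 6.0000: CF_t = 1.750000, DF = 0.654158, PV = 1.144777
  t = 6.5000: CF_t = 1.750000, DF = 0.631427, PV = 1.104997
  t = 7.0000: CF_t = 101.750000, DF = 0.609486, PV = 62.015156
Price P = sum_t PV_t = 79.931897
Convexity numerator sum_t t*(t + 1/m) * CF_t / (1+y/m)^(m*t + 2):
  t = 0.5000: term = 0.786917
  t = 1.0000: term = 2.278716
  t = 1.5000: term = 4.399066
  t = 2.0000: term = 7.077005
  t = 2.5000: term = 10.246629
  t = 3.0000: term = 13.846796
  t = 3.5000: term = 17.820845
  t = 4.0000: term = 22.116327
  t = 4.5000: term = 26.684757
  t = 5.0000: term = 31.481374
  t = 5.5000: term = 36.464912
  t = 6.0000: term = 41.597390
  t = 6.5000: term = 46.843907
  t = 7.0000: term = 3033.455545
Convexity = (1/P) * sum = 3295.100187 / 79.931897 = 41.223846

Answer: Convexity = 41.2238


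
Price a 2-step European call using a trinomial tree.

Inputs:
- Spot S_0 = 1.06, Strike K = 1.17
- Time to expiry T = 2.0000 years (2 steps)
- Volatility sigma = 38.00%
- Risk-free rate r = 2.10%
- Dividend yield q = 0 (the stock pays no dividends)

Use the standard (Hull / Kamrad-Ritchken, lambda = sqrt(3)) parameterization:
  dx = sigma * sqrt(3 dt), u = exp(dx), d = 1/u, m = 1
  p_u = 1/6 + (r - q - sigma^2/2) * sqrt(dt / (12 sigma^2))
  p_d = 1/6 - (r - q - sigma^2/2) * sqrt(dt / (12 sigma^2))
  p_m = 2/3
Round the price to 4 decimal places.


dt = T/N = 1.000000; dx = sigma*sqrt(3*dt) = 0.658179
u = exp(dx) = 1.931273; d = 1/u = 0.517793
p_u = 0.127771, p_m = 0.666667, p_d = 0.205562
Discount per step: exp(-r*dt) = 0.979219
Stock lattice S(k, j) with j the centered position index:
  k=0: S(0,+0) = 1.0600
  k=1: S(1,-1) = 0.5489; S(1,+0) = 1.0600; S(1,+1) = 2.0471
  k=2: S(2,-2) = 0.2842; S(2,-1) = 0.5489; S(2,+0) = 1.0600; S(2,+1) = 2.0471; S(2,+2) = 3.9536
Terminal payoffs V(N, j) = max(S_T - K, 0):
  V(2,-2) = 0.000000; V(2,-1) = 0.000000; V(2,+0) = 0.000000; V(2,+1) = 0.877149; V(2,+2) = 2.783604
Backward induction: V(k, j) = exp(-r*dt) * [p_u * V(k+1, j+1) + p_m * V(k+1, j) + p_d * V(k+1, j-1)]
  V(1,-1) = exp(-r*dt) * [p_u*0.000000 + p_m*0.000000 + p_d*0.000000] = 0.000000
  V(1,+0) = exp(-r*dt) * [p_u*0.877149 + p_m*0.000000 + p_d*0.000000] = 0.109746
  V(1,+1) = exp(-r*dt) * [p_u*2.783604 + p_m*0.877149 + p_d*0.000000] = 0.920888
  V(0,+0) = exp(-r*dt) * [p_u*0.920888 + p_m*0.109746 + p_d*0.000000] = 0.186861

Answer: Price = V(0,0) = 0.1869


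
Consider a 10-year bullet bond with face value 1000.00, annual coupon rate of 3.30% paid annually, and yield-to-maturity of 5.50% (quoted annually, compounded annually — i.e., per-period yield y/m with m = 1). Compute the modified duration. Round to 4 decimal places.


Coupon per period c = face * coupon_rate / m = 33.000000
Periods per year m = 1; per-period yield y/m = 0.055000
Number of cashflows N = 10
Cashflows (t years, CF_t, discount factor 1/(1+y/m)^(m*t), PV):
  t = 1.0000: CF_t = 33.000000, DF = 0.947867, PV = 31.279621
  t = 2.0000: CF_t = 33.000000, DF = 0.898452, PV = 29.648930
  t = 3.0000: CF_t = 33.000000, DF = 0.851614, PV = 28.103251
  t = 4.0000: CF_t = 33.000000, DF = 0.807217, PV = 26.638153
  t = 5.0000: CF_t = 33.000000, DF = 0.765134, PV = 25.249434
  t = 6.0000: CF_t = 33.000000, DF = 0.725246, PV = 23.933112
  t = 7.0000: CF_t = 33.000000, DF = 0.687437, PV = 22.685415
  t = 8.0000: CF_t = 33.000000, DF = 0.651599, PV = 21.502763
  t = 9.0000: CF_t = 33.000000, DF = 0.617629, PV = 20.381766
  t = 10.0000: CF_t = 1033.000000, DF = 0.585431, PV = 604.749789
Price P = sum_t PV_t = 834.172232
First compute Macaulay numerator sum_t t * PV_t:
  t * PV_t at t = 1.0000: 31.279621
  t * PV_t at t = 2.0000: 59.297859
  t * PV_t at t = 3.0000: 84.309753
  t * PV_t at t = 4.0000: 106.552610
  t * PV_t at t = 5.0000: 126.247168
  t * PV_t at t = 6.0000: 143.598675
  t * PV_t at t = 7.0000: 158.797903
  t * PV_t at t = 8.0000: 172.022102
  t * PV_t at t = 9.0000: 183.435891
  t * PV_t at t = 10.0000: 6047.497885
Macaulay duration D = 7113.039467 / 834.172232 = 8.527063
Modified duration = D / (1 + y/m) = 8.527063 / (1 + 0.055000) = 8.082525

Answer: Modified duration = 8.0825


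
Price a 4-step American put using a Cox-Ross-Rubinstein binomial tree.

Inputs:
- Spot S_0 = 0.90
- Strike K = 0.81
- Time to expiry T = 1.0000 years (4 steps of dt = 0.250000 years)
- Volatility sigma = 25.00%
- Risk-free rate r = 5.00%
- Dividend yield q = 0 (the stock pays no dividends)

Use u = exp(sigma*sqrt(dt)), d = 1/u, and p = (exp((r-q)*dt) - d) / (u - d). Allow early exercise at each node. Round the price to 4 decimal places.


dt = T/N = 0.250000
u = exp(sigma*sqrt(dt)) = 1.133148; d = 1/u = 0.882497
p = (exp((r-q)*dt) - d) / (u - d) = 0.518974
Discount per step: exp(-r*dt) = 0.987578
Stock lattice S(k, i) with i counting down-moves:
  k=0: S(0,0) = 0.9000
  k=1: S(1,0) = 1.0198; S(1,1) = 0.7942
  k=2: S(2,0) = 1.1556; S(2,1) = 0.9000; S(2,2) = 0.7009
  k=3: S(3,0) = 1.3095; S(3,1) = 1.0198; S(3,2) = 0.7942; S(3,3) = 0.6186
  k=4: S(4,0) = 1.4838; S(4,1) = 1.1556; S(4,2) = 0.9000; S(4,3) = 0.7009; S(4,4) = 0.5459
Terminal payoffs V(N, i) = max(K - S_T, 0):
  V(4,0) = 0.000000; V(4,1) = 0.000000; V(4,2) = 0.000000; V(4,3) = 0.109079; V(4,4) = 0.264122
Backward induction: V(k, i) = exp(-r*dt) * [p * V(k+1, i) + (1-p) * V(k+1, i+1)]; then take max(V_cont, immediate exercise) for American.
  V(3,0) = exp(-r*dt) * [p*0.000000 + (1-p)*0.000000] = 0.000000; exercise = 0.000000; V(3,0) = max -> 0.000000
  V(3,1) = exp(-r*dt) * [p*0.000000 + (1-p)*0.000000] = 0.000000; exercise = 0.000000; V(3,1) = max -> 0.000000
  V(3,2) = exp(-r*dt) * [p*0.000000 + (1-p)*0.109079] = 0.051818; exercise = 0.015753; V(3,2) = max -> 0.051818
  V(3,3) = exp(-r*dt) * [p*0.109079 + (1-p)*0.264122] = 0.181378; exercise = 0.191440; V(3,3) = max -> 0.191440
  V(2,0) = exp(-r*dt) * [p*0.000000 + (1-p)*0.000000] = 0.000000; exercise = 0.000000; V(2,0) = max -> 0.000000
  V(2,1) = exp(-r*dt) * [p*0.000000 + (1-p)*0.051818] = 0.024616; exercise = 0.000000; V(2,1) = max -> 0.024616
  V(2,2) = exp(-r*dt) * [p*0.051818 + (1-p)*0.191440] = 0.117502; exercise = 0.109079; V(2,2) = max -> 0.117502
  V(1,0) = exp(-r*dt) * [p*0.000000 + (1-p)*0.024616] = 0.011694; exercise = 0.000000; V(1,0) = max -> 0.011694
  V(1,1) = exp(-r*dt) * [p*0.024616 + (1-p)*0.117502] = 0.068436; exercise = 0.015753; V(1,1) = max -> 0.068436
  V(0,0) = exp(-r*dt) * [p*0.011694 + (1-p)*0.068436] = 0.038504; exercise = 0.000000; V(0,0) = max -> 0.038504

Answer: Price = V(0,0) = 0.0385


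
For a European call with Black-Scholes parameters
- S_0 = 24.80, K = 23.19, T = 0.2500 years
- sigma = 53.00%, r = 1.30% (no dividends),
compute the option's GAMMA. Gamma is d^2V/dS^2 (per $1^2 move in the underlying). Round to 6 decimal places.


Answer: Gamma = 0.056080

Derivation:
d1 = 0.3980566110; d2 = 0.1330566110
phi(d1) = 0.3685558325; exp(-qT) = 1.0000000000; exp(-rT) = 0.9967552755
Gamma = exp(-qT) * phi(d1) / (S * sigma * sqrt(T)) = 1.0000000000 * 0.3685558325 / (24.8000 * 0.5300 * 0.5000000000) = 0.056080


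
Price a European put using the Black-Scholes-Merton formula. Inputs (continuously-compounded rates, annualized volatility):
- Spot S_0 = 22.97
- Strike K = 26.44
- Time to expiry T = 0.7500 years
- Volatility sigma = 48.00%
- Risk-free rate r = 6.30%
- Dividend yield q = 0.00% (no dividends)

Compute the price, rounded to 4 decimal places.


Answer: Price = 5.1904

Derivation:
d1 = (ln(S/K) + (r - q + 0.5*sigma^2) * T) / (sigma * sqrt(T)) = -0.01693320
d2 = d1 - sigma * sqrt(T) = -0.43262539
exp(-rT) = 0.95384891; exp(-qT) = 1.00000000
P = K * exp(-rT) * N(-d2) - S_0 * exp(-qT) * N(-d1)
N(-d1) = 0.50675505; N(-d2) = 0.66735653
P = 26.4400 * 0.95384891 * 0.66735653 - 22.9700 * 1.00000000 * 0.50675505 = 5.1904


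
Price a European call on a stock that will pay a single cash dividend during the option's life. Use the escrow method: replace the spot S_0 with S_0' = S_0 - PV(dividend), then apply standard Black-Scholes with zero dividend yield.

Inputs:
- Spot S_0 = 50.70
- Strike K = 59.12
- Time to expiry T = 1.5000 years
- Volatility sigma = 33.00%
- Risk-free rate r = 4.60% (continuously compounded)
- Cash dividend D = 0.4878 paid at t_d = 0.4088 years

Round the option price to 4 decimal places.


Answer: Price = 6.1859

Derivation:
PV(D) = D * exp(-r * t_d) = 0.4878 * 0.98137091 = 0.47871273
S_0' = S_0 - PV(D) = 50.7000 - 0.47871273 = 50.22128727
d1 = (ln(S_0'/K) + (r + sigma^2/2)*T) / (sigma*sqrt(T)) = -0.03081728
d2 = d1 - sigma*sqrt(T) = -0.43498309
exp(-rT) = 0.93332668
N(d1) = 0.48770763; N(d2) = 0.33178735
C = S_0' * N(d1) - K * exp(-rT) * N(d2) = 50.22128727 * 0.48770763 - 59.1200 * 0.93332668 * 0.33178735 = 6.1859


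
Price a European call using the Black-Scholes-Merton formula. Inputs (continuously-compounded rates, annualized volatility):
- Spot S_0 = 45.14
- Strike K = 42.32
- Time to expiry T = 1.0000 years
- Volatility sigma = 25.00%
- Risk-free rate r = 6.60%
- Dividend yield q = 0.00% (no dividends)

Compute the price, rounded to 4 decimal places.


d1 = (ln(S/K) + (r - q + 0.5*sigma^2) * T) / (sigma * sqrt(T)) = 0.64703594
d2 = d1 - sigma * sqrt(T) = 0.39703594
exp(-rT) = 0.93613086; exp(-qT) = 1.00000000
C = S_0 * exp(-qT) * N(d1) - K * exp(-rT) * N(d2)
N(d1) = 0.74119566; N(d2) = 0.65432952
C = 45.1400 * 1.00000000 * 0.74119566 - 42.3200 * 0.93613086 * 0.65432952 = 7.5350

Answer: Price = 7.5350


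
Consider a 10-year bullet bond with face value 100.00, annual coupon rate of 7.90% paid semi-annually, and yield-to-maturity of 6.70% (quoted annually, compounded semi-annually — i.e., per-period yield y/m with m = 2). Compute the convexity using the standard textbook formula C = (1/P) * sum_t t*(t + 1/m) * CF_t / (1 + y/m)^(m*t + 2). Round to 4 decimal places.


Answer: Convexity = 62.8157

Derivation:
Coupon per period c = face * coupon_rate / m = 3.950000
Periods per year m = 2; per-period yield y/m = 0.033500
Number of cashflows N = 20
Cashflows (t years, CF_t, discount factor 1/(1+y/m)^(m*t), PV):
  t = 0.5000: CF_t = 3.950000, DF = 0.967586, PV = 3.821964
  t = 1.0000: CF_t = 3.950000, DF = 0.936222, PV = 3.698079
  t = 1.5000: CF_t = 3.950000, DF = 0.905876, PV = 3.578209
  t = 2.0000: CF_t = 3.950000, DF = 0.876512, PV = 3.462224
  t = 2.5000: CF_t = 3.950000, DF = 0.848101, PV = 3.349999
  t = 3.0000: CF_t = 3.950000, DF = 0.820611, PV = 3.241412
  t = 3.5000: CF_t = 3.950000, DF = 0.794011, PV = 3.136344
  t = 4.0000: CF_t = 3.950000, DF = 0.768274, PV = 3.034682
  t = 4.5000: CF_t = 3.950000, DF = 0.743371, PV = 2.936316
  t = 5.0000: CF_t = 3.950000, DF = 0.719275, PV = 2.841138
  t = 5.5000: CF_t = 3.950000, DF = 0.695961, PV = 2.749045
  t = 6.0000: CF_t = 3.950000, DF = 0.673402, PV = 2.659937
  t = 6.5000: CF_t = 3.950000, DF = 0.651574, PV = 2.573717
  t = 7.0000: CF_t = 3.950000, DF = 0.630454, PV = 2.490293
  t = 7.5000: CF_t = 3.950000, DF = 0.610018, PV = 2.409572
  t = 8.0000: CF_t = 3.950000, DF = 0.590245, PV = 2.331468
  t = 8.5000: CF_t = 3.950000, DF = 0.571113, PV = 2.255895
  t = 9.0000: CF_t = 3.950000, DF = 0.552601, PV = 2.182772
  t = 9.5000: CF_t = 3.950000, DF = 0.534689, PV = 2.112020
  t = 10.0000: CF_t = 103.950000, DF = 0.517357, PV = 53.779266
Price P = sum_t PV_t = 108.644351
Convexity numerator sum_t t*(t + 1/m) * CF_t / (1+y/m)^(m*t + 2):
  t = 0.5000: term = 1.789104
  t = 1.0000: term = 5.193336
  t = 1.5000: term = 10.049997
  t = 2.0000: term = 16.207059
  t = 2.5000: term = 23.522582
  t = 3.0000: term = 31.864165
  t = 3.5000: term = 41.108422
  t = 4.0000: term = 51.140479
  t = 4.5000: term = 61.853506
  t = 5.0000: term = 73.148263
  t = 5.5000: term = 84.932671
  t = 6.0000: term = 97.121408
  t = 6.5000: term = 109.635519
  t = 7.0000: term = 122.402053
  t = 7.5000: term = 135.353712
  t = 8.0000: term = 148.428518
  t = 8.5000: term = 161.569504
  t = 9.0000: term = 174.724413
  t = 9.5000: term = 187.845416
  t = 10.0000: term = 5286.682288
Convexity = (1/P) * sum = 6824.572417 / 108.644351 = 62.815713
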